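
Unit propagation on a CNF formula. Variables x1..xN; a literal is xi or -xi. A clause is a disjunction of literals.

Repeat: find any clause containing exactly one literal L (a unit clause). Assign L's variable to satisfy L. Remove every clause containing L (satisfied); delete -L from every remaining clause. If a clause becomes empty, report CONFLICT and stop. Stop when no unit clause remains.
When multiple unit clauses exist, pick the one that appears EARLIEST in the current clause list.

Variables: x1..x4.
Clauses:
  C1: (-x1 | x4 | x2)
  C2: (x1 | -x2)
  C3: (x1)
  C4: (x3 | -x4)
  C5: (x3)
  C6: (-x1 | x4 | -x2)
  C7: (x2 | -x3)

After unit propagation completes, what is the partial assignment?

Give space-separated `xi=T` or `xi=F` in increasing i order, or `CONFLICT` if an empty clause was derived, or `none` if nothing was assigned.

Answer: x1=T x2=T x3=T x4=T

Derivation:
unit clause [1] forces x1=T; simplify:
  drop -1 from [-1, 4, 2] -> [4, 2]
  drop -1 from [-1, 4, -2] -> [4, -2]
  satisfied 2 clause(s); 5 remain; assigned so far: [1]
unit clause [3] forces x3=T; simplify:
  drop -3 from [2, -3] -> [2]
  satisfied 2 clause(s); 3 remain; assigned so far: [1, 3]
unit clause [2] forces x2=T; simplify:
  drop -2 from [4, -2] -> [4]
  satisfied 2 clause(s); 1 remain; assigned so far: [1, 2, 3]
unit clause [4] forces x4=T; simplify:
  satisfied 1 clause(s); 0 remain; assigned so far: [1, 2, 3, 4]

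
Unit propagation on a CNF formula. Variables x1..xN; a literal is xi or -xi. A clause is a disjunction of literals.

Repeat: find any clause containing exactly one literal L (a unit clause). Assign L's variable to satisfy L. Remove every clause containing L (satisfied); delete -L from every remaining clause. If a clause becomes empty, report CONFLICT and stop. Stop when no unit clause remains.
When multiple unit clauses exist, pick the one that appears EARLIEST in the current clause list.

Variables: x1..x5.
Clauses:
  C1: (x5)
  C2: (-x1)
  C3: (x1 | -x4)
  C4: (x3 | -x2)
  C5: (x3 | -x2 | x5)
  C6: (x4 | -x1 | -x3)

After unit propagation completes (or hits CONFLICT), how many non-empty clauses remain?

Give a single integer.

unit clause [5] forces x5=T; simplify:
  satisfied 2 clause(s); 4 remain; assigned so far: [5]
unit clause [-1] forces x1=F; simplify:
  drop 1 from [1, -4] -> [-4]
  satisfied 2 clause(s); 2 remain; assigned so far: [1, 5]
unit clause [-4] forces x4=F; simplify:
  satisfied 1 clause(s); 1 remain; assigned so far: [1, 4, 5]

Answer: 1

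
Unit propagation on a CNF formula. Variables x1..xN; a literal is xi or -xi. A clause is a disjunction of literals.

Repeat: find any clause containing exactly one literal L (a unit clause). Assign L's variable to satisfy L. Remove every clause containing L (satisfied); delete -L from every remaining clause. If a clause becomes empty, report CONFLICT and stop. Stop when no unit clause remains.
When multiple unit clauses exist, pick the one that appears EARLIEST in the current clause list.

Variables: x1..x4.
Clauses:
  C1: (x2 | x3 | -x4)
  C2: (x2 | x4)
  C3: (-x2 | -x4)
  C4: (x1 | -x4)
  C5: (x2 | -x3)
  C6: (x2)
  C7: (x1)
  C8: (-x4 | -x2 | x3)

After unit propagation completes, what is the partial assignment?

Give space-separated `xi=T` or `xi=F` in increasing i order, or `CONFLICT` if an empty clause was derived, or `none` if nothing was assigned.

unit clause [2] forces x2=T; simplify:
  drop -2 from [-2, -4] -> [-4]
  drop -2 from [-4, -2, 3] -> [-4, 3]
  satisfied 4 clause(s); 4 remain; assigned so far: [2]
unit clause [-4] forces x4=F; simplify:
  satisfied 3 clause(s); 1 remain; assigned so far: [2, 4]
unit clause [1] forces x1=T; simplify:
  satisfied 1 clause(s); 0 remain; assigned so far: [1, 2, 4]

Answer: x1=T x2=T x4=F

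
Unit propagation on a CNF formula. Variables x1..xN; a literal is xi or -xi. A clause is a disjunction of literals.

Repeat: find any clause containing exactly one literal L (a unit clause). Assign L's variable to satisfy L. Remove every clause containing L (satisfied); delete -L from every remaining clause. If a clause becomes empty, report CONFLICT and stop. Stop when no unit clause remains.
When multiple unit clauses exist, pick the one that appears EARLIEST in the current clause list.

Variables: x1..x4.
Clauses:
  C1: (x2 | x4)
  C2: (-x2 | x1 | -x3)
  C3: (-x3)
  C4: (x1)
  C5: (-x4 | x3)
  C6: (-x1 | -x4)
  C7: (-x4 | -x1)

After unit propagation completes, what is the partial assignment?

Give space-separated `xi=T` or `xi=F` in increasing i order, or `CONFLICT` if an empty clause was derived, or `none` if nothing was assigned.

Answer: x1=T x2=T x3=F x4=F

Derivation:
unit clause [-3] forces x3=F; simplify:
  drop 3 from [-4, 3] -> [-4]
  satisfied 2 clause(s); 5 remain; assigned so far: [3]
unit clause [1] forces x1=T; simplify:
  drop -1 from [-1, -4] -> [-4]
  drop -1 from [-4, -1] -> [-4]
  satisfied 1 clause(s); 4 remain; assigned so far: [1, 3]
unit clause [-4] forces x4=F; simplify:
  drop 4 from [2, 4] -> [2]
  satisfied 3 clause(s); 1 remain; assigned so far: [1, 3, 4]
unit clause [2] forces x2=T; simplify:
  satisfied 1 clause(s); 0 remain; assigned so far: [1, 2, 3, 4]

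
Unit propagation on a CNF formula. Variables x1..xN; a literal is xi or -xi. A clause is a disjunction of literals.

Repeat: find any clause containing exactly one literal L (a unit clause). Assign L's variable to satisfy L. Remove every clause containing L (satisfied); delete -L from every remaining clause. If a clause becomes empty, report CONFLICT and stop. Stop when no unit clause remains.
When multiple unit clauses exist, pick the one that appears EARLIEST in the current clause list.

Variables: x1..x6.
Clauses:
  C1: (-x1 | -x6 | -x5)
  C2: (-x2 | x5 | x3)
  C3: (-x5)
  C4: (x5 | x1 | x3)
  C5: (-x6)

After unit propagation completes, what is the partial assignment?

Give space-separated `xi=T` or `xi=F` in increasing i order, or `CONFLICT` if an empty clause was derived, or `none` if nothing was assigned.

Answer: x5=F x6=F

Derivation:
unit clause [-5] forces x5=F; simplify:
  drop 5 from [-2, 5, 3] -> [-2, 3]
  drop 5 from [5, 1, 3] -> [1, 3]
  satisfied 2 clause(s); 3 remain; assigned so far: [5]
unit clause [-6] forces x6=F; simplify:
  satisfied 1 clause(s); 2 remain; assigned so far: [5, 6]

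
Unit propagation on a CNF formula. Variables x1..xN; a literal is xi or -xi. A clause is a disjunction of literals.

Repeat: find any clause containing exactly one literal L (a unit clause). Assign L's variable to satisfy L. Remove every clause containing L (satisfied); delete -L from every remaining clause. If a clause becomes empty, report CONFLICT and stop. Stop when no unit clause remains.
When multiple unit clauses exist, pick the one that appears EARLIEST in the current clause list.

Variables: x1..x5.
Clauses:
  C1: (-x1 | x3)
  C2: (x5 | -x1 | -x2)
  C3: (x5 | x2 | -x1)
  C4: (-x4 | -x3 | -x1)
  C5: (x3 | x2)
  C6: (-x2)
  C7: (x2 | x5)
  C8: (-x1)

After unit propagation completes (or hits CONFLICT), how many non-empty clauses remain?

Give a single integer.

unit clause [-2] forces x2=F; simplify:
  drop 2 from [5, 2, -1] -> [5, -1]
  drop 2 from [3, 2] -> [3]
  drop 2 from [2, 5] -> [5]
  satisfied 2 clause(s); 6 remain; assigned so far: [2]
unit clause [3] forces x3=T; simplify:
  drop -3 from [-4, -3, -1] -> [-4, -1]
  satisfied 2 clause(s); 4 remain; assigned so far: [2, 3]
unit clause [5] forces x5=T; simplify:
  satisfied 2 clause(s); 2 remain; assigned so far: [2, 3, 5]
unit clause [-1] forces x1=F; simplify:
  satisfied 2 clause(s); 0 remain; assigned so far: [1, 2, 3, 5]

Answer: 0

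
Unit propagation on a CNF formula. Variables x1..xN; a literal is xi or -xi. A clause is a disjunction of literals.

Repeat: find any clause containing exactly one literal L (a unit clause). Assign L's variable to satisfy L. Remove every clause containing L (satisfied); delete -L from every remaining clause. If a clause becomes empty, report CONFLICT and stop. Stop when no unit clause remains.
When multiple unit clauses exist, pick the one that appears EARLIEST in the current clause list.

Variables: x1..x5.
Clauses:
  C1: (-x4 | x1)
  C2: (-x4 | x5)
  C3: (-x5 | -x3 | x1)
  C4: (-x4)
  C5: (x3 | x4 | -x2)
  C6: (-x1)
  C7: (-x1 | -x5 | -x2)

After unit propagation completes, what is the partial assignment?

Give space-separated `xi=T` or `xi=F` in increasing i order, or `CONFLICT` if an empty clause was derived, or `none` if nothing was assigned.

Answer: x1=F x4=F

Derivation:
unit clause [-4] forces x4=F; simplify:
  drop 4 from [3, 4, -2] -> [3, -2]
  satisfied 3 clause(s); 4 remain; assigned so far: [4]
unit clause [-1] forces x1=F; simplify:
  drop 1 from [-5, -3, 1] -> [-5, -3]
  satisfied 2 clause(s); 2 remain; assigned so far: [1, 4]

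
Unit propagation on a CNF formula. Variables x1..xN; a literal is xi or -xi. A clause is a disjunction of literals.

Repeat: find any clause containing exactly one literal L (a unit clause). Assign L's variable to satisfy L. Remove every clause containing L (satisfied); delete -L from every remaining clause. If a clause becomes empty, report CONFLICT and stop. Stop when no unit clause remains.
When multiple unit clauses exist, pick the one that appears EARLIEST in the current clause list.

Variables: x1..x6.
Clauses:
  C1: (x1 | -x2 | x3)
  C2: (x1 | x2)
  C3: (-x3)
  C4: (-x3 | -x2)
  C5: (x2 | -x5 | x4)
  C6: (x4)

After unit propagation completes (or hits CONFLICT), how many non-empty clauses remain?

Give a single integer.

Answer: 2

Derivation:
unit clause [-3] forces x3=F; simplify:
  drop 3 from [1, -2, 3] -> [1, -2]
  satisfied 2 clause(s); 4 remain; assigned so far: [3]
unit clause [4] forces x4=T; simplify:
  satisfied 2 clause(s); 2 remain; assigned so far: [3, 4]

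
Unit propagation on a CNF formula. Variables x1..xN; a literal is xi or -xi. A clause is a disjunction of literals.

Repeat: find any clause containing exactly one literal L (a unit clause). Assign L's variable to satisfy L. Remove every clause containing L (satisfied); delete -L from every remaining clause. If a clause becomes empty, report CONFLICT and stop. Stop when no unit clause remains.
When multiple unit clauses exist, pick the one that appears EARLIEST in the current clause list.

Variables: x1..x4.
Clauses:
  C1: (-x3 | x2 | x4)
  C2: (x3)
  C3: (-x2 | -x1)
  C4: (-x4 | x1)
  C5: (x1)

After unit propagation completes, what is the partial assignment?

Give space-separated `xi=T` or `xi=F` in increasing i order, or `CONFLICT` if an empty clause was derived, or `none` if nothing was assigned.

Answer: x1=T x2=F x3=T x4=T

Derivation:
unit clause [3] forces x3=T; simplify:
  drop -3 from [-3, 2, 4] -> [2, 4]
  satisfied 1 clause(s); 4 remain; assigned so far: [3]
unit clause [1] forces x1=T; simplify:
  drop -1 from [-2, -1] -> [-2]
  satisfied 2 clause(s); 2 remain; assigned so far: [1, 3]
unit clause [-2] forces x2=F; simplify:
  drop 2 from [2, 4] -> [4]
  satisfied 1 clause(s); 1 remain; assigned so far: [1, 2, 3]
unit clause [4] forces x4=T; simplify:
  satisfied 1 clause(s); 0 remain; assigned so far: [1, 2, 3, 4]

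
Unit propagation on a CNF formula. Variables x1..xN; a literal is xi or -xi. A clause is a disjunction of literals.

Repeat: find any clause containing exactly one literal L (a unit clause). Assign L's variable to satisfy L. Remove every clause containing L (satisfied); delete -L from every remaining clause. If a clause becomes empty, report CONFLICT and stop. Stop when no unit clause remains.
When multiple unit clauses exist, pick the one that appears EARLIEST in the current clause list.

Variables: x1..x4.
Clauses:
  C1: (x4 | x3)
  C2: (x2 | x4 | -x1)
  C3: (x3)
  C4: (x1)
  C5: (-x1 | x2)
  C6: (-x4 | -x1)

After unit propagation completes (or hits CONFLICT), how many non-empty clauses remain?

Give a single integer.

unit clause [3] forces x3=T; simplify:
  satisfied 2 clause(s); 4 remain; assigned so far: [3]
unit clause [1] forces x1=T; simplify:
  drop -1 from [2, 4, -1] -> [2, 4]
  drop -1 from [-1, 2] -> [2]
  drop -1 from [-4, -1] -> [-4]
  satisfied 1 clause(s); 3 remain; assigned so far: [1, 3]
unit clause [2] forces x2=T; simplify:
  satisfied 2 clause(s); 1 remain; assigned so far: [1, 2, 3]
unit clause [-4] forces x4=F; simplify:
  satisfied 1 clause(s); 0 remain; assigned so far: [1, 2, 3, 4]

Answer: 0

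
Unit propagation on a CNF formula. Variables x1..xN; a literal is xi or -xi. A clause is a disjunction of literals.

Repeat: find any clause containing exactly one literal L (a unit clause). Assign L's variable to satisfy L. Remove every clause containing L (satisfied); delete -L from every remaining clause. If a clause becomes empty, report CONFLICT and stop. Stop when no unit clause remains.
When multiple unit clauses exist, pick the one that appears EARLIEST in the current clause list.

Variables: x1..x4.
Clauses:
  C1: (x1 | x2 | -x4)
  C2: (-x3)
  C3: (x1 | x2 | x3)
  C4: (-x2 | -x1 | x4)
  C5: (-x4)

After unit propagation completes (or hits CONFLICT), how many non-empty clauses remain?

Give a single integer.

Answer: 2

Derivation:
unit clause [-3] forces x3=F; simplify:
  drop 3 from [1, 2, 3] -> [1, 2]
  satisfied 1 clause(s); 4 remain; assigned so far: [3]
unit clause [-4] forces x4=F; simplify:
  drop 4 from [-2, -1, 4] -> [-2, -1]
  satisfied 2 clause(s); 2 remain; assigned so far: [3, 4]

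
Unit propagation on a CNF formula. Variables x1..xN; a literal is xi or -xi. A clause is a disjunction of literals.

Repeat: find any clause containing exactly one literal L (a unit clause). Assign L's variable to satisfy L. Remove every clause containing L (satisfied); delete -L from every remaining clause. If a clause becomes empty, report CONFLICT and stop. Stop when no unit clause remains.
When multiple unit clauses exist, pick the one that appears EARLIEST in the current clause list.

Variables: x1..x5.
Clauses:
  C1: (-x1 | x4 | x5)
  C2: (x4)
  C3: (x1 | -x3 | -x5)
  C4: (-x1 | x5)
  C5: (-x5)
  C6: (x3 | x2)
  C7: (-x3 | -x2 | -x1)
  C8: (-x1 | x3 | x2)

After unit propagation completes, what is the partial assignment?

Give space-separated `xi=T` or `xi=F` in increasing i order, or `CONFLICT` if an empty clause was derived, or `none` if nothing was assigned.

Answer: x1=F x4=T x5=F

Derivation:
unit clause [4] forces x4=T; simplify:
  satisfied 2 clause(s); 6 remain; assigned so far: [4]
unit clause [-5] forces x5=F; simplify:
  drop 5 from [-1, 5] -> [-1]
  satisfied 2 clause(s); 4 remain; assigned so far: [4, 5]
unit clause [-1] forces x1=F; simplify:
  satisfied 3 clause(s); 1 remain; assigned so far: [1, 4, 5]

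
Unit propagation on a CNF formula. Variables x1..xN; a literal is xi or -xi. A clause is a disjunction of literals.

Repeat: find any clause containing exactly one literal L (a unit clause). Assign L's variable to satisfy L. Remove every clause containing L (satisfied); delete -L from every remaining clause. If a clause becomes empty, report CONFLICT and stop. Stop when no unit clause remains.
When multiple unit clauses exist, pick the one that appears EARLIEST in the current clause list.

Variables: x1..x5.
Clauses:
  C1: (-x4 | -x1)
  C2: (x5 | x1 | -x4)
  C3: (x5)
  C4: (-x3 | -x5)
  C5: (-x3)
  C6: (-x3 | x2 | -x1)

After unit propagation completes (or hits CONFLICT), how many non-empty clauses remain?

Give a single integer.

unit clause [5] forces x5=T; simplify:
  drop -5 from [-3, -5] -> [-3]
  satisfied 2 clause(s); 4 remain; assigned so far: [5]
unit clause [-3] forces x3=F; simplify:
  satisfied 3 clause(s); 1 remain; assigned so far: [3, 5]

Answer: 1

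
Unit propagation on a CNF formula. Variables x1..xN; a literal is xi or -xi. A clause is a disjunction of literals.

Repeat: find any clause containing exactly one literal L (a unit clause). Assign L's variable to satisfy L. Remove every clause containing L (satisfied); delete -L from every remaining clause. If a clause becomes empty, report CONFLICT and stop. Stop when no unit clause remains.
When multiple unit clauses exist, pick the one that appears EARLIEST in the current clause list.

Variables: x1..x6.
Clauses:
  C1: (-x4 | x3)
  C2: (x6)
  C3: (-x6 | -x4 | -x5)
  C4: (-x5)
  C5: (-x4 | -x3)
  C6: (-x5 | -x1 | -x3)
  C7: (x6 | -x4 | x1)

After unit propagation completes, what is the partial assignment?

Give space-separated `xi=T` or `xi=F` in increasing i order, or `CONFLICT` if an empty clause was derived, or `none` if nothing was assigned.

unit clause [6] forces x6=T; simplify:
  drop -6 from [-6, -4, -5] -> [-4, -5]
  satisfied 2 clause(s); 5 remain; assigned so far: [6]
unit clause [-5] forces x5=F; simplify:
  satisfied 3 clause(s); 2 remain; assigned so far: [5, 6]

Answer: x5=F x6=T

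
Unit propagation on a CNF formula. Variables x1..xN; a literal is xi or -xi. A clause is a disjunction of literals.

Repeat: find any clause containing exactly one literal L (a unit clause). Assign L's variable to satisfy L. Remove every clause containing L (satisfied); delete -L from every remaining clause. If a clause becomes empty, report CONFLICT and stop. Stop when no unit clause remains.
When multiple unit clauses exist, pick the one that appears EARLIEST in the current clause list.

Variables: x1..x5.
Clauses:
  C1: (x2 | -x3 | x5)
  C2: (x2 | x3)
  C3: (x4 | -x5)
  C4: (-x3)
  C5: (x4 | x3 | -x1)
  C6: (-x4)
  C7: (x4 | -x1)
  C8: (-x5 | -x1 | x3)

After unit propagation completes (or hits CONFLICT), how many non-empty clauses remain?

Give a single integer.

unit clause [-3] forces x3=F; simplify:
  drop 3 from [2, 3] -> [2]
  drop 3 from [4, 3, -1] -> [4, -1]
  drop 3 from [-5, -1, 3] -> [-5, -1]
  satisfied 2 clause(s); 6 remain; assigned so far: [3]
unit clause [2] forces x2=T; simplify:
  satisfied 1 clause(s); 5 remain; assigned so far: [2, 3]
unit clause [-4] forces x4=F; simplify:
  drop 4 from [4, -5] -> [-5]
  drop 4 from [4, -1] -> [-1]
  drop 4 from [4, -1] -> [-1]
  satisfied 1 clause(s); 4 remain; assigned so far: [2, 3, 4]
unit clause [-5] forces x5=F; simplify:
  satisfied 2 clause(s); 2 remain; assigned so far: [2, 3, 4, 5]
unit clause [-1] forces x1=F; simplify:
  satisfied 2 clause(s); 0 remain; assigned so far: [1, 2, 3, 4, 5]

Answer: 0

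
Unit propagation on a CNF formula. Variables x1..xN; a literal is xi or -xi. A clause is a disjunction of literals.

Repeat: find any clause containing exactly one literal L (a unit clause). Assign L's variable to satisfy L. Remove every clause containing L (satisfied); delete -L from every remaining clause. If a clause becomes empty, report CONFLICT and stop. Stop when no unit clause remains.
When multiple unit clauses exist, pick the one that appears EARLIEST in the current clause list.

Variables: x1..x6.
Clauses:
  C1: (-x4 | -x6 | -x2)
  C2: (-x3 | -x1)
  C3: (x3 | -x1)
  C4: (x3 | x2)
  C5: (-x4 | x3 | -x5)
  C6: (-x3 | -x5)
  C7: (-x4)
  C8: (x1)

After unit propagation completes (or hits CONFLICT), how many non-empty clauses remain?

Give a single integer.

Answer: 1

Derivation:
unit clause [-4] forces x4=F; simplify:
  satisfied 3 clause(s); 5 remain; assigned so far: [4]
unit clause [1] forces x1=T; simplify:
  drop -1 from [-3, -1] -> [-3]
  drop -1 from [3, -1] -> [3]
  satisfied 1 clause(s); 4 remain; assigned so far: [1, 4]
unit clause [-3] forces x3=F; simplify:
  drop 3 from [3] -> [] (empty!)
  drop 3 from [3, 2] -> [2]
  satisfied 2 clause(s); 2 remain; assigned so far: [1, 3, 4]
CONFLICT (empty clause)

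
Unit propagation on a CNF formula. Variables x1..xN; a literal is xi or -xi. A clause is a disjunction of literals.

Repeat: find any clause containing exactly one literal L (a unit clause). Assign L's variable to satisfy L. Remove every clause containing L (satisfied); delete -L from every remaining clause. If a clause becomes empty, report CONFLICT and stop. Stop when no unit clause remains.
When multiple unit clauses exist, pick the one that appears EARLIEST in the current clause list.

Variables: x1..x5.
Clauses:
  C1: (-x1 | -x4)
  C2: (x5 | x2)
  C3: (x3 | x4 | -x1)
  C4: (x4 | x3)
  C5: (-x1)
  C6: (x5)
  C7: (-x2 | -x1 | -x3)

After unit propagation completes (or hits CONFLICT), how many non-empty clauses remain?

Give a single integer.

Answer: 1

Derivation:
unit clause [-1] forces x1=F; simplify:
  satisfied 4 clause(s); 3 remain; assigned so far: [1]
unit clause [5] forces x5=T; simplify:
  satisfied 2 clause(s); 1 remain; assigned so far: [1, 5]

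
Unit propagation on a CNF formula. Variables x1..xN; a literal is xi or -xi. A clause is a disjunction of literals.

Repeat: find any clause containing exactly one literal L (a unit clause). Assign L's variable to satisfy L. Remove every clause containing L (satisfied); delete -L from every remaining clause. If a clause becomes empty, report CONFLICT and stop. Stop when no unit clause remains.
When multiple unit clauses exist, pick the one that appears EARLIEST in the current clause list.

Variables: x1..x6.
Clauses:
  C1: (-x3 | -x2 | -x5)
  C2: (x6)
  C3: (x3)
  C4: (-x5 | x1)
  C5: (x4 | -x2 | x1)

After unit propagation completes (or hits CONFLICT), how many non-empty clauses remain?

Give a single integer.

Answer: 3

Derivation:
unit clause [6] forces x6=T; simplify:
  satisfied 1 clause(s); 4 remain; assigned so far: [6]
unit clause [3] forces x3=T; simplify:
  drop -3 from [-3, -2, -5] -> [-2, -5]
  satisfied 1 clause(s); 3 remain; assigned so far: [3, 6]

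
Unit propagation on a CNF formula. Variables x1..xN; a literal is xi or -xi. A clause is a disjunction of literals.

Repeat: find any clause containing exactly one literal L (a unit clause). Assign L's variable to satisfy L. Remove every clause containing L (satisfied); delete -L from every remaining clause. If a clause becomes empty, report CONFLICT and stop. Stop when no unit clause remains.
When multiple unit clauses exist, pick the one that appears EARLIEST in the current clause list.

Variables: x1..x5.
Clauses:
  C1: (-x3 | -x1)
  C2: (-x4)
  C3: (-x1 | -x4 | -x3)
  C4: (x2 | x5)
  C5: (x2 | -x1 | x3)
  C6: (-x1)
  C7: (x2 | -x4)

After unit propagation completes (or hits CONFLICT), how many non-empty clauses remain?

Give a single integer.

unit clause [-4] forces x4=F; simplify:
  satisfied 3 clause(s); 4 remain; assigned so far: [4]
unit clause [-1] forces x1=F; simplify:
  satisfied 3 clause(s); 1 remain; assigned so far: [1, 4]

Answer: 1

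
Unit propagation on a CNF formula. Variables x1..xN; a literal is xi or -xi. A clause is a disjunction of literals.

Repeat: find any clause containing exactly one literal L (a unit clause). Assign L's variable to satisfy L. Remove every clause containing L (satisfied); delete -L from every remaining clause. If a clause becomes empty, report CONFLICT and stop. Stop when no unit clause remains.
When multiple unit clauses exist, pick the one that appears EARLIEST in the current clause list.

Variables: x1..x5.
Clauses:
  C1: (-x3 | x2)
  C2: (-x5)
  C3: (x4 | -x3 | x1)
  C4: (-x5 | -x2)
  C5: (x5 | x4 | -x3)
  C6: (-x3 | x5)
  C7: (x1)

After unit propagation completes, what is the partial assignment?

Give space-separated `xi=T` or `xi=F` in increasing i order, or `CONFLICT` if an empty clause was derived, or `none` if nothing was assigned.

Answer: x1=T x3=F x5=F

Derivation:
unit clause [-5] forces x5=F; simplify:
  drop 5 from [5, 4, -3] -> [4, -3]
  drop 5 from [-3, 5] -> [-3]
  satisfied 2 clause(s); 5 remain; assigned so far: [5]
unit clause [-3] forces x3=F; simplify:
  satisfied 4 clause(s); 1 remain; assigned so far: [3, 5]
unit clause [1] forces x1=T; simplify:
  satisfied 1 clause(s); 0 remain; assigned so far: [1, 3, 5]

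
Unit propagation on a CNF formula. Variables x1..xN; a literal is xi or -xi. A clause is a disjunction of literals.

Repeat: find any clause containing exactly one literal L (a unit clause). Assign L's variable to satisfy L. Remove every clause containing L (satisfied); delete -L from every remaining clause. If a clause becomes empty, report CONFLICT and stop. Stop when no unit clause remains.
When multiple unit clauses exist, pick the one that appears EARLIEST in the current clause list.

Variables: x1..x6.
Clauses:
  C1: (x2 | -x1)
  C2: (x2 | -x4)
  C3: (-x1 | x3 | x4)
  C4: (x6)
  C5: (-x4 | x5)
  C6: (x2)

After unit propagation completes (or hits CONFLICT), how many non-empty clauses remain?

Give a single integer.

unit clause [6] forces x6=T; simplify:
  satisfied 1 clause(s); 5 remain; assigned so far: [6]
unit clause [2] forces x2=T; simplify:
  satisfied 3 clause(s); 2 remain; assigned so far: [2, 6]

Answer: 2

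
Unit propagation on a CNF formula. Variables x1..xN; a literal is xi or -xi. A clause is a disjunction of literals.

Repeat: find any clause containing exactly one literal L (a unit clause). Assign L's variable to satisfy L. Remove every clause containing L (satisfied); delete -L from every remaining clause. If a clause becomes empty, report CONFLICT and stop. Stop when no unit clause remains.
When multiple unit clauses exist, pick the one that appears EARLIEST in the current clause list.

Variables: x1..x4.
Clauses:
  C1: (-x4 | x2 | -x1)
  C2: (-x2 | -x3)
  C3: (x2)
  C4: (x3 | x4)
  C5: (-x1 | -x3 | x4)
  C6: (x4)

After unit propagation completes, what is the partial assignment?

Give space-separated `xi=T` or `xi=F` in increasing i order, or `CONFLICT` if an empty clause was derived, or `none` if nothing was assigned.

unit clause [2] forces x2=T; simplify:
  drop -2 from [-2, -3] -> [-3]
  satisfied 2 clause(s); 4 remain; assigned so far: [2]
unit clause [-3] forces x3=F; simplify:
  drop 3 from [3, 4] -> [4]
  satisfied 2 clause(s); 2 remain; assigned so far: [2, 3]
unit clause [4] forces x4=T; simplify:
  satisfied 2 clause(s); 0 remain; assigned so far: [2, 3, 4]

Answer: x2=T x3=F x4=T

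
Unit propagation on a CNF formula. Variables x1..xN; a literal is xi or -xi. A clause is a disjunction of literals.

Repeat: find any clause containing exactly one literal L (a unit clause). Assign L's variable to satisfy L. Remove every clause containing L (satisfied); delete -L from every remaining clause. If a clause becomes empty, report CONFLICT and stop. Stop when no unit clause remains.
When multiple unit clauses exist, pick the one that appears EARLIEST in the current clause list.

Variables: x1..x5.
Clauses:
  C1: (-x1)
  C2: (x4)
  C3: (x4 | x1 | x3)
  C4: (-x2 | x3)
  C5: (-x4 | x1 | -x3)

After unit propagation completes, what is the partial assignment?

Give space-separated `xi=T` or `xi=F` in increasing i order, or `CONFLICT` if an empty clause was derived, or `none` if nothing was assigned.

Answer: x1=F x2=F x3=F x4=T

Derivation:
unit clause [-1] forces x1=F; simplify:
  drop 1 from [4, 1, 3] -> [4, 3]
  drop 1 from [-4, 1, -3] -> [-4, -3]
  satisfied 1 clause(s); 4 remain; assigned so far: [1]
unit clause [4] forces x4=T; simplify:
  drop -4 from [-4, -3] -> [-3]
  satisfied 2 clause(s); 2 remain; assigned so far: [1, 4]
unit clause [-3] forces x3=F; simplify:
  drop 3 from [-2, 3] -> [-2]
  satisfied 1 clause(s); 1 remain; assigned so far: [1, 3, 4]
unit clause [-2] forces x2=F; simplify:
  satisfied 1 clause(s); 0 remain; assigned so far: [1, 2, 3, 4]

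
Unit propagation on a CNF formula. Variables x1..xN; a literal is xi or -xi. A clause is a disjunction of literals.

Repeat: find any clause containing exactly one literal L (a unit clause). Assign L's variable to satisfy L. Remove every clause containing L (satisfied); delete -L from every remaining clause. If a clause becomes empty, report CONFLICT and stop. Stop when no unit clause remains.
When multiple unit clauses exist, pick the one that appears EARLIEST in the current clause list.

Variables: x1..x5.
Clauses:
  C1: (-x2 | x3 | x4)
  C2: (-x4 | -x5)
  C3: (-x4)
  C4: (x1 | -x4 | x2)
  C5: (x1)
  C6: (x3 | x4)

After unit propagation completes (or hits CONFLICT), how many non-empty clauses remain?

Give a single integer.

Answer: 0

Derivation:
unit clause [-4] forces x4=F; simplify:
  drop 4 from [-2, 3, 4] -> [-2, 3]
  drop 4 from [3, 4] -> [3]
  satisfied 3 clause(s); 3 remain; assigned so far: [4]
unit clause [1] forces x1=T; simplify:
  satisfied 1 clause(s); 2 remain; assigned so far: [1, 4]
unit clause [3] forces x3=T; simplify:
  satisfied 2 clause(s); 0 remain; assigned so far: [1, 3, 4]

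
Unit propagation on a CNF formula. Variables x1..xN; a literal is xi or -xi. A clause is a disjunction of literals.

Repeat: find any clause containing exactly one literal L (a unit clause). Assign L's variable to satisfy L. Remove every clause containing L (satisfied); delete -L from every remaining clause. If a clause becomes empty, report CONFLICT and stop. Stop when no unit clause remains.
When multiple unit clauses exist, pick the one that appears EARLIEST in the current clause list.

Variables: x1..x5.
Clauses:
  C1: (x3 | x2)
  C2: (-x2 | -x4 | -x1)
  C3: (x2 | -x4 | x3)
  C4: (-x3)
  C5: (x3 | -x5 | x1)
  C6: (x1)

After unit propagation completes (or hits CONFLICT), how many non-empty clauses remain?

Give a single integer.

unit clause [-3] forces x3=F; simplify:
  drop 3 from [3, 2] -> [2]
  drop 3 from [2, -4, 3] -> [2, -4]
  drop 3 from [3, -5, 1] -> [-5, 1]
  satisfied 1 clause(s); 5 remain; assigned so far: [3]
unit clause [2] forces x2=T; simplify:
  drop -2 from [-2, -4, -1] -> [-4, -1]
  satisfied 2 clause(s); 3 remain; assigned so far: [2, 3]
unit clause [1] forces x1=T; simplify:
  drop -1 from [-4, -1] -> [-4]
  satisfied 2 clause(s); 1 remain; assigned so far: [1, 2, 3]
unit clause [-4] forces x4=F; simplify:
  satisfied 1 clause(s); 0 remain; assigned so far: [1, 2, 3, 4]

Answer: 0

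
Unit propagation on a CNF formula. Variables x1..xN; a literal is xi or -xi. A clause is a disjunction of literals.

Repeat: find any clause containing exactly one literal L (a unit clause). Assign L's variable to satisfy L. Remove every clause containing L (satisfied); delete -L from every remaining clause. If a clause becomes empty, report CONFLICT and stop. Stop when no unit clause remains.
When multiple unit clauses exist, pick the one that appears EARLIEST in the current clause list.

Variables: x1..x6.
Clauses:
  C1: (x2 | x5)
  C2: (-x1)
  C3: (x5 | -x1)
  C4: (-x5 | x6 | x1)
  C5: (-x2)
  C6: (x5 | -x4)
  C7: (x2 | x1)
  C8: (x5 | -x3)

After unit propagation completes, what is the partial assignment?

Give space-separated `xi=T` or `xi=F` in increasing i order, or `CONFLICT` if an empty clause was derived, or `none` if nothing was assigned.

Answer: CONFLICT

Derivation:
unit clause [-1] forces x1=F; simplify:
  drop 1 from [-5, 6, 1] -> [-5, 6]
  drop 1 from [2, 1] -> [2]
  satisfied 2 clause(s); 6 remain; assigned so far: [1]
unit clause [-2] forces x2=F; simplify:
  drop 2 from [2, 5] -> [5]
  drop 2 from [2] -> [] (empty!)
  satisfied 1 clause(s); 5 remain; assigned so far: [1, 2]
CONFLICT (empty clause)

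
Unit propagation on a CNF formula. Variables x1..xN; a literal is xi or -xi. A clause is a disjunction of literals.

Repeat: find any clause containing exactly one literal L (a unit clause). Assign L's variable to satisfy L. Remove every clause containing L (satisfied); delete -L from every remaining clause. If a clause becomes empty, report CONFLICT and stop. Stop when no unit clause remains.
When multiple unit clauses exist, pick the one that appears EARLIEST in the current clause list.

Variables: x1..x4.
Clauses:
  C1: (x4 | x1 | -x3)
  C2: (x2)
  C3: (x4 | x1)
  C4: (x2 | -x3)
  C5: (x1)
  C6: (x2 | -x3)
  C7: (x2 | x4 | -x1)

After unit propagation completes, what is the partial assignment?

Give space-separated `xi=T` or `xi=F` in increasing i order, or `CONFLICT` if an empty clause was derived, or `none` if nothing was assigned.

Answer: x1=T x2=T

Derivation:
unit clause [2] forces x2=T; simplify:
  satisfied 4 clause(s); 3 remain; assigned so far: [2]
unit clause [1] forces x1=T; simplify:
  satisfied 3 clause(s); 0 remain; assigned so far: [1, 2]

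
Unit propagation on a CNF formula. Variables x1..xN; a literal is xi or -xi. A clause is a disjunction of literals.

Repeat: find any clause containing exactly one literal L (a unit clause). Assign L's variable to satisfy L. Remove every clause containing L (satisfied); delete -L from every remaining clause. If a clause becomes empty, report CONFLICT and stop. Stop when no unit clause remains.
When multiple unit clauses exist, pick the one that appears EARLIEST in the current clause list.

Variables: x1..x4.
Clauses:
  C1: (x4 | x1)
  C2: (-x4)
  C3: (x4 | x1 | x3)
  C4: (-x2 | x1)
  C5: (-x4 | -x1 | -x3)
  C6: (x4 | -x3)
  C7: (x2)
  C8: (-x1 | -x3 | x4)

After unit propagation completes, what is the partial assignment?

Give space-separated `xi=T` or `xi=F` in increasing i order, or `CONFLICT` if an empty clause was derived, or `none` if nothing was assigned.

Answer: x1=T x2=T x3=F x4=F

Derivation:
unit clause [-4] forces x4=F; simplify:
  drop 4 from [4, 1] -> [1]
  drop 4 from [4, 1, 3] -> [1, 3]
  drop 4 from [4, -3] -> [-3]
  drop 4 from [-1, -3, 4] -> [-1, -3]
  satisfied 2 clause(s); 6 remain; assigned so far: [4]
unit clause [1] forces x1=T; simplify:
  drop -1 from [-1, -3] -> [-3]
  satisfied 3 clause(s); 3 remain; assigned so far: [1, 4]
unit clause [-3] forces x3=F; simplify:
  satisfied 2 clause(s); 1 remain; assigned so far: [1, 3, 4]
unit clause [2] forces x2=T; simplify:
  satisfied 1 clause(s); 0 remain; assigned so far: [1, 2, 3, 4]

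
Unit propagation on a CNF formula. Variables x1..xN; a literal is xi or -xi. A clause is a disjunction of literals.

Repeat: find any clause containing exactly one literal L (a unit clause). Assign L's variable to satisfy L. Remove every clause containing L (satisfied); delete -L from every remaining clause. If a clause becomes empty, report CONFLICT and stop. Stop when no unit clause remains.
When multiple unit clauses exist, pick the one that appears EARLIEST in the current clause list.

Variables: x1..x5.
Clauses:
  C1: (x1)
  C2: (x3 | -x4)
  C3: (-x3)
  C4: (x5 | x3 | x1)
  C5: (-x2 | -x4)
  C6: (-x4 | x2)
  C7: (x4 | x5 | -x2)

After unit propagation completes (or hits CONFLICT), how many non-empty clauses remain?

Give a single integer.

Answer: 1

Derivation:
unit clause [1] forces x1=T; simplify:
  satisfied 2 clause(s); 5 remain; assigned so far: [1]
unit clause [-3] forces x3=F; simplify:
  drop 3 from [3, -4] -> [-4]
  satisfied 1 clause(s); 4 remain; assigned so far: [1, 3]
unit clause [-4] forces x4=F; simplify:
  drop 4 from [4, 5, -2] -> [5, -2]
  satisfied 3 clause(s); 1 remain; assigned so far: [1, 3, 4]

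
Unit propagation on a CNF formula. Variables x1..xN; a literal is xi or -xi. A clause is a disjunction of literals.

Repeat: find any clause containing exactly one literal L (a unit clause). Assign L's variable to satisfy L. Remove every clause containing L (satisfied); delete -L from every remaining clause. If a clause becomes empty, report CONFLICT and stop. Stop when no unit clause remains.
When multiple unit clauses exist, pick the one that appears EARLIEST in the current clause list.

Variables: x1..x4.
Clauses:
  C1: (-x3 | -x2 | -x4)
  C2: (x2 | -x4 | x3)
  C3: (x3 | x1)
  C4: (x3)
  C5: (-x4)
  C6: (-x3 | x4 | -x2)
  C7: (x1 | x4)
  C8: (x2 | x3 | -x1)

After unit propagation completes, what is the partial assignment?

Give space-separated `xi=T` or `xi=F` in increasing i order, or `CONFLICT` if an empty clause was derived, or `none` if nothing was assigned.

unit clause [3] forces x3=T; simplify:
  drop -3 from [-3, -2, -4] -> [-2, -4]
  drop -3 from [-3, 4, -2] -> [4, -2]
  satisfied 4 clause(s); 4 remain; assigned so far: [3]
unit clause [-4] forces x4=F; simplify:
  drop 4 from [4, -2] -> [-2]
  drop 4 from [1, 4] -> [1]
  satisfied 2 clause(s); 2 remain; assigned so far: [3, 4]
unit clause [-2] forces x2=F; simplify:
  satisfied 1 clause(s); 1 remain; assigned so far: [2, 3, 4]
unit clause [1] forces x1=T; simplify:
  satisfied 1 clause(s); 0 remain; assigned so far: [1, 2, 3, 4]

Answer: x1=T x2=F x3=T x4=F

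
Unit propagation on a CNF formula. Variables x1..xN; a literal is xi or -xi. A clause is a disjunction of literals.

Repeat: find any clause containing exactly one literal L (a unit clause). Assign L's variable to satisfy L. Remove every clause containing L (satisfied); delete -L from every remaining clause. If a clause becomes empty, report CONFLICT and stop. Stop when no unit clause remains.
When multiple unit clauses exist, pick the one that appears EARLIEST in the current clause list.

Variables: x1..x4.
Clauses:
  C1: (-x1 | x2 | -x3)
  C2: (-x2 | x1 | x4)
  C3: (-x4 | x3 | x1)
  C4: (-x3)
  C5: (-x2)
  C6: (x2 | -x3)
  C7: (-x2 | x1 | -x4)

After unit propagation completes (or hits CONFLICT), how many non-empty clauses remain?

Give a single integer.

unit clause [-3] forces x3=F; simplify:
  drop 3 from [-4, 3, 1] -> [-4, 1]
  satisfied 3 clause(s); 4 remain; assigned so far: [3]
unit clause [-2] forces x2=F; simplify:
  satisfied 3 clause(s); 1 remain; assigned so far: [2, 3]

Answer: 1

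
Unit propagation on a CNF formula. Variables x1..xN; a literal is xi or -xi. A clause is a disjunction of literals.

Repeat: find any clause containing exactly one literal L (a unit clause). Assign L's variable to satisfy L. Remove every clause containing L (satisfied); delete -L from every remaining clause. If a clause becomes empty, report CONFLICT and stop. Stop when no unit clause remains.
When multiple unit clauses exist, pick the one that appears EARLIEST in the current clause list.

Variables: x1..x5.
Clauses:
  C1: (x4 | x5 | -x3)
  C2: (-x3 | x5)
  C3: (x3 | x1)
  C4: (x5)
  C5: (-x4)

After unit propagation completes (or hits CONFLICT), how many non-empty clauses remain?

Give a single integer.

Answer: 1

Derivation:
unit clause [5] forces x5=T; simplify:
  satisfied 3 clause(s); 2 remain; assigned so far: [5]
unit clause [-4] forces x4=F; simplify:
  satisfied 1 clause(s); 1 remain; assigned so far: [4, 5]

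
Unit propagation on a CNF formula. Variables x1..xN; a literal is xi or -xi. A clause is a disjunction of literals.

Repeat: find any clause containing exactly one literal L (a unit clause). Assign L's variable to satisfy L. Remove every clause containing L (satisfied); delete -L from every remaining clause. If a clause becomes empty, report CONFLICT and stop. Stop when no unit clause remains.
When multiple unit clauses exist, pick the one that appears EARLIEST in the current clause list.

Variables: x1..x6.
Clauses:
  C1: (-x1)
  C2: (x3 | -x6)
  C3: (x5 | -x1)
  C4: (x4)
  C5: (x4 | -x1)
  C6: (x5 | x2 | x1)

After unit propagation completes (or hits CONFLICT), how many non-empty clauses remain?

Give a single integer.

Answer: 2

Derivation:
unit clause [-1] forces x1=F; simplify:
  drop 1 from [5, 2, 1] -> [5, 2]
  satisfied 3 clause(s); 3 remain; assigned so far: [1]
unit clause [4] forces x4=T; simplify:
  satisfied 1 clause(s); 2 remain; assigned so far: [1, 4]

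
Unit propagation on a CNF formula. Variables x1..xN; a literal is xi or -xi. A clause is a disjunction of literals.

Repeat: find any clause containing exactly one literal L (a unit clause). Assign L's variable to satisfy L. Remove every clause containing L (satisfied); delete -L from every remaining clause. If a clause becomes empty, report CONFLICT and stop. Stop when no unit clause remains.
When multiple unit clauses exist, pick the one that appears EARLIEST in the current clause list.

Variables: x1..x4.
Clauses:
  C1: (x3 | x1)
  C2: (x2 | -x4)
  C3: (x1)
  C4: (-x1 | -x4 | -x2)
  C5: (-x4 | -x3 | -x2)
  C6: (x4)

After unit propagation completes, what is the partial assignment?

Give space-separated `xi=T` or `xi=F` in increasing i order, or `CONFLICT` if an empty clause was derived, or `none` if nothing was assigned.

unit clause [1] forces x1=T; simplify:
  drop -1 from [-1, -4, -2] -> [-4, -2]
  satisfied 2 clause(s); 4 remain; assigned so far: [1]
unit clause [4] forces x4=T; simplify:
  drop -4 from [2, -4] -> [2]
  drop -4 from [-4, -2] -> [-2]
  drop -4 from [-4, -3, -2] -> [-3, -2]
  satisfied 1 clause(s); 3 remain; assigned so far: [1, 4]
unit clause [2] forces x2=T; simplify:
  drop -2 from [-2] -> [] (empty!)
  drop -2 from [-3, -2] -> [-3]
  satisfied 1 clause(s); 2 remain; assigned so far: [1, 2, 4]
CONFLICT (empty clause)

Answer: CONFLICT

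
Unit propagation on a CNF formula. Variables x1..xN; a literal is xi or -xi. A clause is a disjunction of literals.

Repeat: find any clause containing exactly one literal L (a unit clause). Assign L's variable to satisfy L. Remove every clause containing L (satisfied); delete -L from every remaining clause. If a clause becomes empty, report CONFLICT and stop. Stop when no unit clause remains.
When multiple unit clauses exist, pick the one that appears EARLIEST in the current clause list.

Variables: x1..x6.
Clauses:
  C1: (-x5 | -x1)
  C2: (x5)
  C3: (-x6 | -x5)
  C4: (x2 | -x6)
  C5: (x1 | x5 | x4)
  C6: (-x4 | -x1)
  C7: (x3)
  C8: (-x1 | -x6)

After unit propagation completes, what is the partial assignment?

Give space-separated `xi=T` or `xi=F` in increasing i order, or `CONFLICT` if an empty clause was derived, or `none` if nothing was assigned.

Answer: x1=F x3=T x5=T x6=F

Derivation:
unit clause [5] forces x5=T; simplify:
  drop -5 from [-5, -1] -> [-1]
  drop -5 from [-6, -5] -> [-6]
  satisfied 2 clause(s); 6 remain; assigned so far: [5]
unit clause [-1] forces x1=F; simplify:
  satisfied 3 clause(s); 3 remain; assigned so far: [1, 5]
unit clause [-6] forces x6=F; simplify:
  satisfied 2 clause(s); 1 remain; assigned so far: [1, 5, 6]
unit clause [3] forces x3=T; simplify:
  satisfied 1 clause(s); 0 remain; assigned so far: [1, 3, 5, 6]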